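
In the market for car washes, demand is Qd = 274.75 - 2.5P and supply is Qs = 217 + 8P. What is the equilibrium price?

P* = 5.5

Set Qd = Qs: 274.75 - 2.5P = 217 + 8P.
57.75 = 10.5P, so P* = 5.5.
Q* = 274.75 − 2.5(5.5) = 261.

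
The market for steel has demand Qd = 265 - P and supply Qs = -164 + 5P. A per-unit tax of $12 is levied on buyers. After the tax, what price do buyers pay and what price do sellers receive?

Buyers pay $81.5, sellers receive $69.5

Pre-tax equilibrium: P* = 71.5, Q* = 193.5.
Tax on buyers shifts demand to Qd = 265 − 1(P + 12) = 253 - P.
253 - P = -164 + 5P gives seller price Ps = 69.5; buyers pay Pb = 69.5 + 12 = 81.5.
New quantity: Q = 265 − 1(81.5) = 183.5.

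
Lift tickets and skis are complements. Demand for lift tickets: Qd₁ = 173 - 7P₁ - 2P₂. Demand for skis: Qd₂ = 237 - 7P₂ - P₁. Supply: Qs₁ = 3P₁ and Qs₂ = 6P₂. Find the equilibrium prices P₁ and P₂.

Market 1: 173 - 7P₁ - 2P₂ = 3P₁ → 10P₁ + 2P₂ = 173.
Market 2: 13P₂ + P₁ = 237.
Eliminating P₂: 13×(1) − 2×(2) gives 128P₁ = 1775, so P₁ = 13.8671875.
Back-substitute into (2): P₂ = (237 − 1×13.8671875) / 13 = 17.1640625.

P₁ = 13.8671875, P₂ = 17.1640625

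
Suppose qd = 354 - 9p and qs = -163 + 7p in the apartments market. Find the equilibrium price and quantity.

Set qd = qs: 354 - 9p = -163 + 7p.
517 = 16p, so p* = 32.3125.
q* = 354 − 9(32.3125) = 63.1875.

p* = 32.3125, q* = 63.1875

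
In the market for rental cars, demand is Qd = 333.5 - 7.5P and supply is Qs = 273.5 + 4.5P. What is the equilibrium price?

Set Qd = Qs: 333.5 - 7.5P = 273.5 + 4.5P.
60 = 12P, so P* = 5.
Q* = 333.5 − 7.5(5) = 296.

P* = 5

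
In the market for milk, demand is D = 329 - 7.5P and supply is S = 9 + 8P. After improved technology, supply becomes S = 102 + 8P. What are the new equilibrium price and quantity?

P' = 454/31, Q' = 6794/31

Original equilibrium: P* = 640/31, Q* = 5399/31.
New equilibrium: 329 - 7.5P = 102 + 8P, so 227 = 15.5P and P' = 454/31; Q' = 329 − 7.5(454/31) = 6794/31.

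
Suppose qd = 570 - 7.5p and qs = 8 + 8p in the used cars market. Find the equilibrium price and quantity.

p* = 1124/31, q* = 9240/31

Set qd = qs: 570 - 7.5p = 8 + 8p.
562 = 15.5p, so p* = 1124/31.
q* = 570 − 7.5(1124/31) = 9240/31.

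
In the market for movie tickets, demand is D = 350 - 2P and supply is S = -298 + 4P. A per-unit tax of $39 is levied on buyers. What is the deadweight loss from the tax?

Deadweight loss = 1014

Pre-tax equilibrium: P* = 108, Q* = 134.
Tax on buyers shifts demand to D = 350 − 2(P + 39) = 272 - 2P.
272 - 2P = -298 + 4P gives seller price Ps = 95; buyers pay Pb = 95 + 39 = 134.
New quantity: Q = 350 − 2(134) = 82.
DWL = ½ × 39 × (134 − 82) = 1014.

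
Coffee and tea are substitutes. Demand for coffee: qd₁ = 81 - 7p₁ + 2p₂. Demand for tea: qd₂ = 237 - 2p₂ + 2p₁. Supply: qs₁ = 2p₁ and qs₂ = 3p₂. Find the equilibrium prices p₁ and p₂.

p₁ = 879/41, p₂ = 2295/41

Market 1: 81 - 7p₁ + 2p₂ = 2p₁ → 9p₁ - 2p₂ = 81.
Market 2: 5p₂ - 2p₁ = 237.
Eliminating p₂: 5×(1) + 2×(2) gives 41p₁ = 879, so p₁ = 879/41.
Back-substitute into (2): p₂ = (237 + 2×879/41) / 5 = 2295/41.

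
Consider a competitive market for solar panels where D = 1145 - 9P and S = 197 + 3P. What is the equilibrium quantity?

Q* = 434

Set D = S: 1145 - 9P = 197 + 3P.
948 = 12P, so P* = 79.
Q* = 1145 − 9(79) = 434.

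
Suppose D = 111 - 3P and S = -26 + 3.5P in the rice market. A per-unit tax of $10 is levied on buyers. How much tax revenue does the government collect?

Tax revenue = 4110/13

Pre-tax equilibrium: P* = 274/13, Q* = 621/13.
Tax on buyers shifts demand to D = 111 − 3(P + 10) = 81 - 3P.
81 - 3P = -26 + 3.5P gives seller price Ps = 214/13; buyers pay Pb = 214/13 + 10 = 344/13.
New quantity: Q = 111 − 3(344/13) = 411/13.
Revenue = 10 × 411/13 = 4110/13.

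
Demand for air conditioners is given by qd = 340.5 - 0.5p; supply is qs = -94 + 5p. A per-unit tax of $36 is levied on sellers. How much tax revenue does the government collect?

Pre-tax equilibrium: p* = 79, q* = 301.
Tax on sellers shifts supply to qs = -94 + 5(p − 36) = -274 + 5p.
340.5 - 0.5p = -274 + 5p gives buyer price pb = 1229/11; sellers receive ps = 1229/11 − 36 = 833/11.
New quantity: q = 340.5 − 0.5(1229/11) = 3131/11.
Revenue = 36 × 3131/11 = 112716/11.

Tax revenue = 112716/11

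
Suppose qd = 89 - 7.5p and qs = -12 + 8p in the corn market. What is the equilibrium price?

p* = 202/31

Set qd = qs: 89 - 7.5p = -12 + 8p.
101 = 15.5p, so p* = 202/31.
q* = 89 − 7.5(202/31) = 1244/31.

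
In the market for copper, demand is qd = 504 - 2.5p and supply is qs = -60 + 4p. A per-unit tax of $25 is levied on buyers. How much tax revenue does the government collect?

Tax revenue = 80800/13

Pre-tax equilibrium: p* = 1128/13, q* = 3732/13.
Tax on buyers shifts demand to qd = 504 − 2.5(p + 25) = 441.5 - 2.5p.
441.5 - 2.5p = -60 + 4p gives seller price ps = 1003/13; buyers pay pb = 1003/13 + 25 = 1328/13.
New quantity: q = 504 − 2.5(1328/13) = 3232/13.
Revenue = 25 × 3232/13 = 80800/13.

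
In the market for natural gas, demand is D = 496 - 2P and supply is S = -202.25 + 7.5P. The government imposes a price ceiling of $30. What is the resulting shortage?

Equilibrium price would be P* = 73.5, so the ceiling at 30 binds.
At P = 30: D = 496 − 2(30) = 436, S = -202.25 + 7.5(30) = 22.75.
Shortage = 436 − 22.75 = 413.25.

Shortage = 413.25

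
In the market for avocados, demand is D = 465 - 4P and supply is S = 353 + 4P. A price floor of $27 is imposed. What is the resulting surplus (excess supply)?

Surplus = 104

Equilibrium price would be P* = 14, so the floor at 27 binds.
At P = 27: D = 357, S = 461.
Surplus = 461 − 357 = 104.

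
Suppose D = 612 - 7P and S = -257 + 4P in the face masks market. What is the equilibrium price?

Set D = S: 612 - 7P = -257 + 4P.
869 = 11P, so P* = 79.
Q* = 612 − 7(79) = 59.

P* = 79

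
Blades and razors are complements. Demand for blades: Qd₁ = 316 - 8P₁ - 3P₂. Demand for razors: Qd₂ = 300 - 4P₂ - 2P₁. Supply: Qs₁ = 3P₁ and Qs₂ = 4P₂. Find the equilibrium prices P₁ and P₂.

Market 1: 316 - 8P₁ - 3P₂ = 3P₁ → 11P₁ + 3P₂ = 316.
Market 2: 8P₂ + 2P₁ = 300.
Eliminating P₂: 8×(1) − 3×(2) gives 82P₁ = 1628, so P₁ = 814/41.
Back-substitute into (2): P₂ = (300 − 2×814/41) / 8 = 1334/41.

P₁ = 814/41, P₂ = 1334/41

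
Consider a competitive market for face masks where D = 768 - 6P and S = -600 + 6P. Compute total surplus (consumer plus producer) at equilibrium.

Total surplus = 1176

Equilibrium: 768 - 6P = -600 + 6P gives P* = 114, Q* = 84.
Demand choke price: P = 128; supply starts at P = 100.
CS = ½(128 − 114)(84) = 588; PS = ½(114 − 100)(84) = 588.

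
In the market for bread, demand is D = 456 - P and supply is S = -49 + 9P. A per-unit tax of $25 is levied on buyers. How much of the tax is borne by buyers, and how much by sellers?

Buyers bear $22.5, sellers bear $2.5

Pre-tax equilibrium: P* = 50.5, Q* = 405.5.
Tax on buyers shifts demand to D = 456 − 1(P + 25) = 431 - P.
431 - P = -49 + 9P gives seller price Ps = 48; buyers pay Pb = 48 + 25 = 73.
New quantity: Q = 456 − 1(73) = 383.
Buyer burden = 73 − 50.5 = 22.5; seller burden = 50.5 − 48 = 2.5.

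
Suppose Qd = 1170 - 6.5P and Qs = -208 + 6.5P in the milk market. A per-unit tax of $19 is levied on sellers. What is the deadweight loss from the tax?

Pre-tax equilibrium: P* = 106, Q* = 481.
Tax on sellers shifts supply to Qs = -208 + 6.5(P − 19) = -331.5 + 6.5P.
1170 - 6.5P = -331.5 + 6.5P gives buyer price Pb = 115.5; sellers receive Ps = 115.5 − 19 = 96.5.
New quantity: Q = 1170 − 6.5(115.5) = 419.25.
DWL = ½ × 19 × (481 − 419.25) = 586.625.

Deadweight loss = 586.625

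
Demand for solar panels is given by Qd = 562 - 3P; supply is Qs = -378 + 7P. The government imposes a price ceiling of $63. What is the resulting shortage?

Equilibrium price would be P* = 94, so the ceiling at 63 binds.
At P = 63: Qd = 562 − 3(63) = 373, Qs = -378 + 7(63) = 63.
Shortage = 373 − 63 = 310.

Shortage = 310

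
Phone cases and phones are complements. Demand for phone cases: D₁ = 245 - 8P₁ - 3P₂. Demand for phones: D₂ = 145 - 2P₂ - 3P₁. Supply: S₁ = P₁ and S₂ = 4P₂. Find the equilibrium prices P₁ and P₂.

Market 1: 245 - 8P₁ - 3P₂ = P₁ → 9P₁ + 3P₂ = 245.
Market 2: 6P₂ + 3P₁ = 145.
Eliminating P₂: 6×(1) − 3×(2) gives 45P₁ = 1035, so P₁ = 23.
Back-substitute into (2): P₂ = (145 − 3×23) / 6 = 38/3.

P₁ = 23, P₂ = 38/3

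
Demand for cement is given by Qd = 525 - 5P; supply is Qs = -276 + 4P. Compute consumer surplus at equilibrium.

Consumer surplus = 640

Equilibrium: 525 - 5P = -276 + 4P gives P* = 89, Q* = 80.
Demand choke price (Qd = 0): P = 105.
CS = ½(105 − 89)(80) = 640.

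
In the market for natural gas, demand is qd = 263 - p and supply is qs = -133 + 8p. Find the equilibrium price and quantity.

p* = 44, q* = 219

Set qd = qs: 263 - p = -133 + 8p.
396 = 9p, so p* = 44.
q* = 263 − 1(44) = 219.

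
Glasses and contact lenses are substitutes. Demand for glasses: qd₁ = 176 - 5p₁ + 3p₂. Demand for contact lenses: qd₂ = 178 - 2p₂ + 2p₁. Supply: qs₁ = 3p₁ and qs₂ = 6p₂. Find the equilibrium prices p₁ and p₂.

p₁ = 971/29, p₂ = 888/29

Market 1: 176 - 5p₁ + 3p₂ = 3p₁ → 8p₁ - 3p₂ = 176.
Market 2: 8p₂ - 2p₁ = 178.
Eliminating p₂: 8×(1) + 3×(2) gives 58p₁ = 1942, so p₁ = 971/29.
Back-substitute into (2): p₂ = (178 + 2×971/29) / 8 = 888/29.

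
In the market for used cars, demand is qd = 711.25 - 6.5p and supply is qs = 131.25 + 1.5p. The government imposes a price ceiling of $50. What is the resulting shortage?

Shortage = 180

Equilibrium price would be p* = 72.5, so the ceiling at 50 binds.
At p = 50: qd = 711.25 − 6.5(50) = 386.25, qs = 131.25 + 1.5(50) = 206.25.
Shortage = 386.25 − 206.25 = 180.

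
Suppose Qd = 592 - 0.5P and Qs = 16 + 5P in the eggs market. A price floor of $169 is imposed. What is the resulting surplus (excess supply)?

Equilibrium price would be P* = 1152/11, so the floor at 169 binds.
At P = 169: Qd = 507.5, Qs = 861.
Surplus = 861 − 507.5 = 353.5.

Surplus = 353.5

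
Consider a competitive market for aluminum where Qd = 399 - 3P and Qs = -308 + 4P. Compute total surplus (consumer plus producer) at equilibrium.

Equilibrium: 399 - 3P = -308 + 4P gives P* = 101, Q* = 96.
Demand choke price: P = 133; supply starts at P = 77.
CS = ½(133 − 101)(96) = 1536; PS = ½(101 − 77)(96) = 1152.

Total surplus = 2688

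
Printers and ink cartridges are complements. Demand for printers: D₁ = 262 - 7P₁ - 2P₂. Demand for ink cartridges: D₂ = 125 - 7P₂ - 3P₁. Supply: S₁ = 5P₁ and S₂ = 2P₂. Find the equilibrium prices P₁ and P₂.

Market 1: 262 - 7P₁ - 2P₂ = 5P₁ → 12P₁ + 2P₂ = 262.
Market 2: 9P₂ + 3P₁ = 125.
Eliminating P₂: 9×(1) − 2×(2) gives 102P₁ = 2108, so P₁ = 62/3.
Back-substitute into (2): P₂ = (125 − 3×62/3) / 9 = 7.

P₁ = 62/3, P₂ = 7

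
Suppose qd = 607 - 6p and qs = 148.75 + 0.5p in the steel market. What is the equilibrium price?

p* = 70.5

Set qd = qs: 607 - 6p = 148.75 + 0.5p.
458.25 = 6.5p, so p* = 70.5.
q* = 607 − 6(70.5) = 184.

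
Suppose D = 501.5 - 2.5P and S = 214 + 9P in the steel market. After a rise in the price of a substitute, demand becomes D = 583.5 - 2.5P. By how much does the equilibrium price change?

Original equilibrium: P* = 25, Q* = 439.
New equilibrium: 583.5 - 2.5P = 214 + 9P, so 369.5 = 11.5P and P' = 739/23; Q' = 583.5 − 2.5(739/23) = 11573/23.
Change in price: 739/23 − 25 = 164/23.

ΔP = 164/23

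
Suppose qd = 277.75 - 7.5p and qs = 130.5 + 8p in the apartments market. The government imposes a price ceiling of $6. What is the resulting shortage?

Equilibrium price would be p* = 9.5, so the ceiling at 6 binds.
At p = 6: qd = 277.75 − 7.5(6) = 232.75, qs = 130.5 + 8(6) = 178.5.
Shortage = 232.75 − 178.5 = 54.25.

Shortage = 54.25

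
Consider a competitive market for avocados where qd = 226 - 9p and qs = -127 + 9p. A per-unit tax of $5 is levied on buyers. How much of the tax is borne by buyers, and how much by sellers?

Pre-tax equilibrium: p* = 353/18, q* = 49.5.
Tax on buyers shifts demand to qd = 226 − 9(p + 5) = 181 - 9p.
181 - 9p = -127 + 9p gives seller price ps = 154/9; buyers pay pb = 154/9 + 5 = 199/9.
New quantity: q = 226 − 9(199/9) = 27.
Buyer burden = 199/9 − 353/18 = 2.5; seller burden = 353/18 − 154/9 = 2.5.

Buyers bear $2.5, sellers bear $2.5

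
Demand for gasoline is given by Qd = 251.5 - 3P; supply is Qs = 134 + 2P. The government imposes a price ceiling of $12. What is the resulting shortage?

Shortage = 57.5

Equilibrium price would be P* = 23.5, so the ceiling at 12 binds.
At P = 12: Qd = 251.5 − 3(12) = 215.5, Qs = 134 + 2(12) = 158.
Shortage = 215.5 − 158 = 57.5.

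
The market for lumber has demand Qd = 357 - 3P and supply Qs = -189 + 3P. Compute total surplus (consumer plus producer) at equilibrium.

Equilibrium: 357 - 3P = -189 + 3P gives P* = 91, Q* = 84.
Demand choke price: P = 119; supply starts at P = 63.
CS = ½(119 − 91)(84) = 1176; PS = ½(91 − 63)(84) = 1176.

Total surplus = 2352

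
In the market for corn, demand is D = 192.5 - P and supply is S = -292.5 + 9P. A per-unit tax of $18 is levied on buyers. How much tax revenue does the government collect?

Pre-tax equilibrium: P* = 48.5, Q* = 144.
Tax on buyers shifts demand to D = 192.5 − 1(P + 18) = 174.5 - P.
174.5 - P = -292.5 + 9P gives seller price Ps = 46.7; buyers pay Pb = 46.7 + 18 = 64.7.
New quantity: Q = 192.5 − 1(64.7) = 127.8.
Revenue = 18 × 127.8 = 2300.4.

Tax revenue = 2300.4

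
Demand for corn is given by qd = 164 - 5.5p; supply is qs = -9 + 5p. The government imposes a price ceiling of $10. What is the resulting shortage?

Equilibrium price would be p* = 346/21, so the ceiling at 10 binds.
At p = 10: qd = 164 − 5.5(10) = 109, qs = -9 + 5(10) = 41.
Shortage = 109 − 41 = 68.

Shortage = 68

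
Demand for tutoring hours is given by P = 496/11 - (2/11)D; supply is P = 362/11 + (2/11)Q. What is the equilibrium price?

Set the two price expressions equal: 496/11 - (2/11)Q = 362/11 + (2/11)Q.
134/11 = (4/11)Q, so Q* = 33.5.
P* = 496/11 − (2/11)(33.5) = 39.

P* = 39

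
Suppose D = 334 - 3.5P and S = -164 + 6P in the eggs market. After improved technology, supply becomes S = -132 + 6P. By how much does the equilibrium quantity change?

ΔQ = 224/19

Original equilibrium: P* = 996/19, Q* = 2860/19.
New equilibrium: 334 - 3.5P = -132 + 6P, so 466 = 9.5P and P' = 932/19; Q' = 334 − 3.5(932/19) = 3084/19.
Change in quantity: 3084/19 − 2860/19 = 224/19.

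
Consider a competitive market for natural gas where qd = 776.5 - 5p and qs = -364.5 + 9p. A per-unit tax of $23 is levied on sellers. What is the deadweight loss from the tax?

Deadweight loss = 23805/28

Pre-tax equilibrium: p* = 81.5, q* = 369.
Tax on sellers shifts supply to qs = -364.5 + 9(p − 23) = -571.5 + 9p.
776.5 - 5p = -571.5 + 9p gives buyer price pb = 674/7; sellers receive ps = 674/7 − 23 = 513/7.
New quantity: q = 776.5 − 5(674/7) = 4131/14.
DWL = ½ × 23 × (369 − 4131/14) = 23805/28.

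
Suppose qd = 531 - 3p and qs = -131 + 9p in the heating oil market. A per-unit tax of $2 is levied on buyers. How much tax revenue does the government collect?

Pre-tax equilibrium: p* = 331/6, q* = 365.5.
Tax on buyers shifts demand to qd = 531 − 3(p + 2) = 525 - 3p.
525 - 3p = -131 + 9p gives seller price ps = 164/3; buyers pay pb = 164/3 + 2 = 170/3.
New quantity: q = 531 − 3(170/3) = 361.
Revenue = 2 × 361 = 722.

Tax revenue = 722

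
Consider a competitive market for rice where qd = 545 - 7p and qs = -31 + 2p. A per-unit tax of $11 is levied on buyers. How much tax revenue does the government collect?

Pre-tax equilibrium: p* = 64, q* = 97.
Tax on buyers shifts demand to qd = 545 − 7(p + 11) = 468 - 7p.
468 - 7p = -31 + 2p gives seller price ps = 499/9; buyers pay pb = 499/9 + 11 = 598/9.
New quantity: q = 545 − 7(598/9) = 719/9.
Revenue = 11 × 719/9 = 7909/9.

Tax revenue = 7909/9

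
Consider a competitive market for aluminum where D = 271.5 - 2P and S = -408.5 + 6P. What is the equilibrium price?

P* = 85

Set D = S: 271.5 - 2P = -408.5 + 6P.
680 = 8P, so P* = 85.
Q* = 271.5 − 2(85) = 101.5.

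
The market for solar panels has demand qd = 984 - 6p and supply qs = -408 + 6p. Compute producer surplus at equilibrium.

Producer surplus = 6912

Equilibrium: 984 - 6p = -408 + 6p gives p* = 116, q* = 288.
Supply starts at p = 68 (where qs = 0).
PS = ½(116 − 68)(288) = 6912.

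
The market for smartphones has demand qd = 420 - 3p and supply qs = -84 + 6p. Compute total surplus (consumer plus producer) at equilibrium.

Equilibrium: 420 - 3p = -84 + 6p gives p* = 56, q* = 252.
Demand choke price: p = 140; supply starts at p = 14.
CS = ½(140 − 56)(252) = 10584; PS = ½(56 − 14)(252) = 5292.

Total surplus = 15876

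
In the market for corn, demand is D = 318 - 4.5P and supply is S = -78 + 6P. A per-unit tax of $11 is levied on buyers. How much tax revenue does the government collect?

Pre-tax equilibrium: P* = 264/7, Q* = 1038/7.
Tax on buyers shifts demand to D = 318 − 4.5(P + 11) = 268.5 - 4.5P.
268.5 - 4.5P = -78 + 6P gives seller price Ps = 33; buyers pay Pb = 33 + 11 = 44.
New quantity: Q = 318 − 4.5(44) = 120.
Revenue = 11 × 120 = 1320.

Tax revenue = 1320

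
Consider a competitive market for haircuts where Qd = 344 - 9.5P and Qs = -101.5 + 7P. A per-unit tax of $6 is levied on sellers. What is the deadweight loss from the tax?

Pre-tax equilibrium: P* = 27, Q* = 87.5.
Tax on sellers shifts supply to Qs = -101.5 + 7(P − 6) = -143.5 + 7P.
344 - 9.5P = -143.5 + 7P gives buyer price Pb = 325/11; sellers receive Ps = 325/11 − 6 = 259/11.
New quantity: Q = 344 − 9.5(325/11) = 1393/22.
DWL = ½ × 6 × (87.5 − 1393/22) = 798/11.

Deadweight loss = 798/11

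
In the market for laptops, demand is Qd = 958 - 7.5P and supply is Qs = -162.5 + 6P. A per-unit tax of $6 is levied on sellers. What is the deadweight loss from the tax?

Deadweight loss = 60

Pre-tax equilibrium: P* = 83, Q* = 335.5.
Tax on sellers shifts supply to Qs = -162.5 + 6(P − 6) = -198.5 + 6P.
958 - 7.5P = -198.5 + 6P gives buyer price Pb = 257/3; sellers receive Ps = 257/3 − 6 = 239/3.
New quantity: Q = 958 − 7.5(257/3) = 315.5.
DWL = ½ × 6 × (335.5 − 315.5) = 60.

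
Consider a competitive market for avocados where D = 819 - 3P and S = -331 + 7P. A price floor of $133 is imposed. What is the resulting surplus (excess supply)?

Equilibrium price would be P* = 115, so the floor at 133 binds.
At P = 133: D = 420, S = 600.
Surplus = 600 − 420 = 180.

Surplus = 180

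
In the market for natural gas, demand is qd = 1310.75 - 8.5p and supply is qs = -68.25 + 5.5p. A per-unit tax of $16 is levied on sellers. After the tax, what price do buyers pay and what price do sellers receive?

Buyers pay 1467/14, sellers receive 1243/14

Pre-tax equilibrium: p* = 98.5, q* = 473.5.
Tax on sellers shifts supply to qs = -68.25 + 5.5(p − 16) = -156.25 + 5.5p.
1310.75 - 8.5p = -156.25 + 5.5p gives buyer price pb = 1467/14; sellers receive ps = 1467/14 − 16 = 1243/14.
New quantity: q = 1310.75 − 8.5(1467/14) = 5881/14.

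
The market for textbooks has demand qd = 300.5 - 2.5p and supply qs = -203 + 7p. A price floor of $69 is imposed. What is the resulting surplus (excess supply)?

Surplus = 152

Equilibrium price would be p* = 53, so the floor at 69 binds.
At p = 69: qd = 128, qs = 280.
Surplus = 280 − 128 = 152.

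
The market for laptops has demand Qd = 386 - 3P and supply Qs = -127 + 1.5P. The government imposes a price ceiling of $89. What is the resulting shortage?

Shortage = 112.5

Equilibrium price would be P* = 114, so the ceiling at 89 binds.
At P = 89: Qd = 386 − 3(89) = 119, Qs = -127 + 1.5(89) = 6.5.
Shortage = 119 − 6.5 = 112.5.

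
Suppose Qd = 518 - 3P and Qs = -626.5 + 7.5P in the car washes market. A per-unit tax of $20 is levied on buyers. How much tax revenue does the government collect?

Tax revenue = 20740/7

Pre-tax equilibrium: P* = 109, Q* = 191.
Tax on buyers shifts demand to Qd = 518 − 3(P + 20) = 458 - 3P.
458 - 3P = -626.5 + 7.5P gives seller price Ps = 723/7; buyers pay Pb = 723/7 + 20 = 863/7.
New quantity: Q = 518 − 3(863/7) = 1037/7.
Revenue = 20 × 1037/7 = 20740/7.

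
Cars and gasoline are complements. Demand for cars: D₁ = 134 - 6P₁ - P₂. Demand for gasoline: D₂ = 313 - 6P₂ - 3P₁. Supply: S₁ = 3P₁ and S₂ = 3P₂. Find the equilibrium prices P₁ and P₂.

Market 1: 134 - 6P₁ - P₂ = 3P₁ → 9P₁ + P₂ = 134.
Market 2: 9P₂ + 3P₁ = 313.
Eliminating P₂: 9×(1) − 1×(2) gives 78P₁ = 893, so P₁ = 893/78.
Back-substitute into (2): P₂ = (313 − 3×893/78) / 9 = 805/26.

P₁ = 893/78, P₂ = 805/26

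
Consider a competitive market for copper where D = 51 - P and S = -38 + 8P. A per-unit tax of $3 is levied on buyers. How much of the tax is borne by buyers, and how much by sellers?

Pre-tax equilibrium: P* = 89/9, Q* = 370/9.
Tax on buyers shifts demand to D = 51 − 1(P + 3) = 48 - P.
48 - P = -38 + 8P gives seller price Ps = 86/9; buyers pay Pb = 86/9 + 3 = 113/9.
New quantity: Q = 51 − 1(113/9) = 346/9.
Buyer burden = 113/9 − 89/9 = 8/3; seller burden = 89/9 − 86/9 = 1/3.

Buyers bear 8/3, sellers bear 1/3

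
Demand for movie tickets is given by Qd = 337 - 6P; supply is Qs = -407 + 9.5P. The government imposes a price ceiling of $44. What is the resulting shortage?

Equilibrium price would be P* = 48, so the ceiling at 44 binds.
At P = 44: Qd = 337 − 6(44) = 73, Qs = -407 + 9.5(44) = 11.
Shortage = 73 − 11 = 62.

Shortage = 62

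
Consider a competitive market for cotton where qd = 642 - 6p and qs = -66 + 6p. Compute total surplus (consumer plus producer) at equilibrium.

Equilibrium: 642 - 6p = -66 + 6p gives p* = 59, q* = 288.
Demand choke price: p = 107; supply starts at p = 11.
CS = ½(107 − 59)(288) = 6912; PS = ½(59 − 11)(288) = 6912.

Total surplus = 13824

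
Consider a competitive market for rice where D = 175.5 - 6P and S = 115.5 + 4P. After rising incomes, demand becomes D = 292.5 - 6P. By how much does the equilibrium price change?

ΔP = 11.7

Original equilibrium: P* = 6, Q* = 139.5.
New equilibrium: 292.5 - 6P = 115.5 + 4P, so 177 = 10P and P' = 17.7; Q' = 292.5 − 6(17.7) = 186.3.
Change in price: 17.7 − 6 = 11.7.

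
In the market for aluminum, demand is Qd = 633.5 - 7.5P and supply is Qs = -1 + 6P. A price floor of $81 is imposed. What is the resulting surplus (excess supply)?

Equilibrium price would be P* = 47, so the floor at 81 binds.
At P = 81: Qd = 26, Qs = 485.
Surplus = 485 − 26 = 459.

Surplus = 459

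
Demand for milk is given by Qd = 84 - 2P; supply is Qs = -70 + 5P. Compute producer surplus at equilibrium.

Producer surplus = 160

Equilibrium: 84 - 2P = -70 + 5P gives P* = 22, Q* = 40.
Supply starts at P = 14 (where Qs = 0).
PS = ½(22 − 14)(40) = 160.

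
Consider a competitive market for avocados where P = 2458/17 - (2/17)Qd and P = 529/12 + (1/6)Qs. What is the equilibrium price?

P* = 103

Set the two price expressions equal: 2458/17 - (2/17)Q = 529/12 + (1/6)Q.
20503/204 = (29/102)Q, so Q* = 353.5.
P* = 2458/17 − (2/17)(353.5) = 103.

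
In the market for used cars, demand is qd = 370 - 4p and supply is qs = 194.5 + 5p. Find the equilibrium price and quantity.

Set qd = qs: 370 - 4p = 194.5 + 5p.
175.5 = 9p, so p* = 19.5.
q* = 370 − 4(19.5) = 292.

p* = 19.5, q* = 292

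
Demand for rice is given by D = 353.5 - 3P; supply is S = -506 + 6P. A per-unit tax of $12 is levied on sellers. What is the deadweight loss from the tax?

Deadweight loss = 144

Pre-tax equilibrium: P* = 95.5, Q* = 67.
Tax on sellers shifts supply to S = -506 + 6(P − 12) = -578 + 6P.
353.5 - 3P = -578 + 6P gives buyer price Pb = 103.5; sellers receive Ps = 103.5 − 12 = 91.5.
New quantity: Q = 353.5 − 3(103.5) = 43.
DWL = ½ × 12 × (67 − 43) = 144.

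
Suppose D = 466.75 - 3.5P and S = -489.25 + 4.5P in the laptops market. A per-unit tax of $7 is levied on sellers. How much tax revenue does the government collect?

Pre-tax equilibrium: P* = 119.5, Q* = 48.5.
Tax on sellers shifts supply to S = -489.25 + 4.5(P − 7) = -520.75 + 4.5P.
466.75 - 3.5P = -520.75 + 4.5P gives buyer price Pb = 123.4375; sellers receive Ps = 123.4375 − 7 = 116.4375.
New quantity: Q = 466.75 − 3.5(123.4375) = 34.71875.
Revenue = 7 × 34.71875 = 243.03125.

Tax revenue = 243.03125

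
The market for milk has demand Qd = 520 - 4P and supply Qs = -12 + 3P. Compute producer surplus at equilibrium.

Producer surplus = 7776

Equilibrium: 520 - 4P = -12 + 3P gives P* = 76, Q* = 216.
Supply starts at P = 4 (where Qs = 0).
PS = ½(76 − 4)(216) = 7776.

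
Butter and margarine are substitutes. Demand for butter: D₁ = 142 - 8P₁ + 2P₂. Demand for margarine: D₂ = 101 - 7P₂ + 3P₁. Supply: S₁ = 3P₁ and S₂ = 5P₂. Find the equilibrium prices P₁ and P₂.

Market 1: 142 - 8P₁ + 2P₂ = 3P₁ → 11P₁ - 2P₂ = 142.
Market 2: 12P₂ - 3P₁ = 101.
Eliminating P₂: 12×(1) + 2×(2) gives 126P₁ = 1906, so P₁ = 953/63.
Back-substitute into (2): P₂ = (101 + 3×953/63) / 12 = 1537/126.

P₁ = 953/63, P₂ = 1537/126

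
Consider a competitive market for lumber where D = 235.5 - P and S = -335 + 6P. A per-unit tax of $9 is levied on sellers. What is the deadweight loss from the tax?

Deadweight loss = 243/7

Pre-tax equilibrium: P* = 81.5, Q* = 154.
Tax on sellers shifts supply to S = -335 + 6(P − 9) = -389 + 6P.
235.5 - P = -389 + 6P gives buyer price Pb = 1249/14; sellers receive Ps = 1249/14 − 9 = 1123/14.
New quantity: Q = 235.5 − 1(1249/14) = 1024/7.
DWL = ½ × 9 × (154 − 1024/7) = 243/7.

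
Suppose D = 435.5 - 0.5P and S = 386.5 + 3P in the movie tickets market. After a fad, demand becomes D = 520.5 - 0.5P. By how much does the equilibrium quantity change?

Original equilibrium: P* = 14, Q* = 428.5.
New equilibrium: 520.5 - 0.5P = 386.5 + 3P, so 134 = 3.5P and P' = 268/7; Q' = 520.5 − 0.5(268/7) = 7019/14.
Change in quantity: 7019/14 − 428.5 = 510/7.

ΔQ = 510/7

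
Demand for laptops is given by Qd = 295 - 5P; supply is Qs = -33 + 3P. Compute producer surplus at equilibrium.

Producer surplus = 1350

Equilibrium: 295 - 5P = -33 + 3P gives P* = 41, Q* = 90.
Supply starts at P = 11 (where Qs = 0).
PS = ½(41 − 11)(90) = 1350.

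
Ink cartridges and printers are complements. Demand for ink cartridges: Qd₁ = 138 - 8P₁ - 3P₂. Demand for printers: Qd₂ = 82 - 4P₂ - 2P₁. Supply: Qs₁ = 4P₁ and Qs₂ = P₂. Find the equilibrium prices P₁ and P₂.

P₁ = 74/9, P₂ = 118/9

Market 1: 138 - 8P₁ - 3P₂ = 4P₁ → 12P₁ + 3P₂ = 138.
Market 2: 5P₂ + 2P₁ = 82.
Eliminating P₂: 5×(1) − 3×(2) gives 54P₁ = 444, so P₁ = 74/9.
Back-substitute into (2): P₂ = (82 − 2×74/9) / 5 = 118/9.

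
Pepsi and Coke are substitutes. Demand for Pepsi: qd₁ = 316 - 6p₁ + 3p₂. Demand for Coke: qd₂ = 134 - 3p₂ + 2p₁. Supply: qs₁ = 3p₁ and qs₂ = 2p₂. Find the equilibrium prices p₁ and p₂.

p₁ = 1982/39, p₂ = 1838/39

Market 1: 316 - 6p₁ + 3p₂ = 3p₁ → 9p₁ - 3p₂ = 316.
Market 2: 5p₂ - 2p₁ = 134.
Eliminating p₂: 5×(1) + 3×(2) gives 39p₁ = 1982, so p₁ = 1982/39.
Back-substitute into (2): p₂ = (134 + 2×1982/39) / 5 = 1838/39.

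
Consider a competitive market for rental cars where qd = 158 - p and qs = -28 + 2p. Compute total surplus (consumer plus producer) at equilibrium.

Total surplus = 6912

Equilibrium: 158 - p = -28 + 2p gives p* = 62, q* = 96.
Demand choke price: p = 158; supply starts at p = 14.
CS = ½(158 − 62)(96) = 4608; PS = ½(62 − 14)(96) = 2304.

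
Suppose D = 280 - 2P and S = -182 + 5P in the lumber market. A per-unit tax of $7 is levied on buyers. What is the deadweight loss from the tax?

Pre-tax equilibrium: P* = 66, Q* = 148.
Tax on buyers shifts demand to D = 280 − 2(P + 7) = 266 - 2P.
266 - 2P = -182 + 5P gives seller price Ps = 64; buyers pay Pb = 64 + 7 = 71.
New quantity: Q = 280 − 2(71) = 138.
DWL = ½ × 7 × (148 − 138) = 35.

Deadweight loss = 35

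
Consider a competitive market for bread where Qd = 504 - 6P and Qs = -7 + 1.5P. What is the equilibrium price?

Set Qd = Qs: 504 - 6P = -7 + 1.5P.
511 = 7.5P, so P* = 1022/15.
Q* = 504 − 6(1022/15) = 95.2.

P* = 1022/15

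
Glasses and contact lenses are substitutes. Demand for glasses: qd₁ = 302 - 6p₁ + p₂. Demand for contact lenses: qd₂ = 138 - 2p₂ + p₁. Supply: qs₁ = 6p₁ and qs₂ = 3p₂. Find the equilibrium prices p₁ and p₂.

Market 1: 302 - 6p₁ + p₂ = 6p₁ → 12p₁ - p₂ = 302.
Market 2: 5p₂ - p₁ = 138.
Eliminating p₂: 5×(1) + 1×(2) gives 59p₁ = 1648, so p₁ = 1648/59.
Back-substitute into (2): p₂ = (138 + 1×1648/59) / 5 = 1958/59.

p₁ = 1648/59, p₂ = 1958/59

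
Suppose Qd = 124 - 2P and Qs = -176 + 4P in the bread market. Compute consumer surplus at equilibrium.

Equilibrium: 124 - 2P = -176 + 4P gives P* = 50, Q* = 24.
Demand choke price (Qd = 0): P = 62.
CS = ½(62 − 50)(24) = 144.

Consumer surplus = 144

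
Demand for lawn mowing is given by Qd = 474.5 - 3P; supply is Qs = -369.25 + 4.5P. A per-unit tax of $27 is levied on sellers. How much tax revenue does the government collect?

Tax revenue = 2386.8

Pre-tax equilibrium: P* = 112.5, Q* = 137.
Tax on sellers shifts supply to Qs = -369.25 + 4.5(P − 27) = -490.75 + 4.5P.
474.5 - 3P = -490.75 + 4.5P gives buyer price Pb = 128.7; sellers receive Ps = 128.7 − 27 = 101.7.
New quantity: Q = 474.5 − 3(128.7) = 88.4.
Revenue = 27 × 88.4 = 2386.8.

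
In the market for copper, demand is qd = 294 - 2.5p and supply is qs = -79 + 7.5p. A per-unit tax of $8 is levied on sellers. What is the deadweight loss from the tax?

Deadweight loss = 60

Pre-tax equilibrium: p* = 37.3, q* = 200.75.
Tax on sellers shifts supply to qs = -79 + 7.5(p − 8) = -139 + 7.5p.
294 - 2.5p = -139 + 7.5p gives buyer price pb = 43.3; sellers receive ps = 43.3 − 8 = 35.3.
New quantity: q = 294 − 2.5(43.3) = 185.75.
DWL = ½ × 8 × (200.75 − 185.75) = 60.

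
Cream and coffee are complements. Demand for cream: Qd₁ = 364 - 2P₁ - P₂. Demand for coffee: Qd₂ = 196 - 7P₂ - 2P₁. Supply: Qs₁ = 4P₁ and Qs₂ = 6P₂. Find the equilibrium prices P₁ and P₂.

Market 1: 364 - 2P₁ - P₂ = 4P₁ → 6P₁ + P₂ = 364.
Market 2: 13P₂ + 2P₁ = 196.
Eliminating P₂: 13×(1) − 1×(2) gives 76P₁ = 4536, so P₁ = 1134/19.
Back-substitute into (2): P₂ = (196 − 2×1134/19) / 13 = 112/19.

P₁ = 1134/19, P₂ = 112/19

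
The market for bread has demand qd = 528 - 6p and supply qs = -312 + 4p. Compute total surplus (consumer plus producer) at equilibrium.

Equilibrium: 528 - 6p = -312 + 4p gives p* = 84, q* = 24.
Demand choke price: p = 88; supply starts at p = 78.
CS = ½(88 − 84)(24) = 48; PS = ½(84 − 78)(24) = 72.

Total surplus = 120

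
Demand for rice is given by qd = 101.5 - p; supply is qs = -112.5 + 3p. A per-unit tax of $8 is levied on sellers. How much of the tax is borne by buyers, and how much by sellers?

Pre-tax equilibrium: p* = 53.5, q* = 48.
Tax on sellers shifts supply to qs = -112.5 + 3(p − 8) = -136.5 + 3p.
101.5 - p = -136.5 + 3p gives buyer price pb = 59.5; sellers receive ps = 59.5 − 8 = 51.5.
New quantity: q = 101.5 − 1(59.5) = 42.
Buyer burden = 59.5 − 53.5 = 6; seller burden = 53.5 − 51.5 = 2.

Buyers bear $6, sellers bear $2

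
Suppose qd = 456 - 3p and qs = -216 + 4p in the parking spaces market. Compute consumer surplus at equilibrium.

Consumer surplus = 4704

Equilibrium: 456 - 3p = -216 + 4p gives p* = 96, q* = 168.
Demand choke price (qd = 0): p = 152.
CS = ½(152 − 96)(168) = 4704.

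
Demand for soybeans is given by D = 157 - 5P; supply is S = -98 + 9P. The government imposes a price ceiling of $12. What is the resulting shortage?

Equilibrium price would be P* = 255/14, so the ceiling at 12 binds.
At P = 12: D = 157 − 5(12) = 97, S = -98 + 9(12) = 10.
Shortage = 97 − 10 = 87.

Shortage = 87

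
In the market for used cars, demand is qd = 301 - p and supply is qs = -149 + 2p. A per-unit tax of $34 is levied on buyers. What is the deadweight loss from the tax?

Deadweight loss = 1156/3

Pre-tax equilibrium: p* = 150, q* = 151.
Tax on buyers shifts demand to qd = 301 − 1(p + 34) = 267 - p.
267 - p = -149 + 2p gives seller price ps = 416/3; buyers pay pb = 416/3 + 34 = 518/3.
New quantity: q = 301 − 1(518/3) = 385/3.
DWL = ½ × 34 × (151 − 385/3) = 1156/3.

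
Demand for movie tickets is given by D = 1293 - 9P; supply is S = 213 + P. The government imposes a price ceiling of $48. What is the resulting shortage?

Shortage = 600

Equilibrium price would be P* = 108, so the ceiling at 48 binds.
At P = 48: D = 1293 − 9(48) = 861, S = 213 + 1(48) = 261.
Shortage = 861 − 261 = 600.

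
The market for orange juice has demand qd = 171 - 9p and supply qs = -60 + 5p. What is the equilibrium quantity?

q* = 22.5

Set qd = qs: 171 - 9p = -60 + 5p.
231 = 14p, so p* = 16.5.
q* = 171 − 9(16.5) = 22.5.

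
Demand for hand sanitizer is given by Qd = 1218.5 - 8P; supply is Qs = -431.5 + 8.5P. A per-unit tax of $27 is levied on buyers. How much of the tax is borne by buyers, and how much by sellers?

Pre-tax equilibrium: P* = 100, Q* = 418.5.
Tax on buyers shifts demand to Qd = 1218.5 − 8(P + 27) = 1002.5 - 8P.
1002.5 - 8P = -431.5 + 8.5P gives seller price Ps = 956/11; buyers pay Pb = 956/11 + 27 = 1253/11.
New quantity: Q = 1218.5 − 8(1253/11) = 6759/22.
Buyer burden = 1253/11 − 100 = 153/11; seller burden = 100 − 956/11 = 144/11.

Buyers bear 153/11, sellers bear 144/11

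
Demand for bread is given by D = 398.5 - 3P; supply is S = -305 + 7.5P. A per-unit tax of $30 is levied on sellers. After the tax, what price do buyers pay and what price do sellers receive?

Buyers pay 619/7, sellers receive 409/7

Pre-tax equilibrium: P* = 67, Q* = 197.5.
Tax on sellers shifts supply to S = -305 + 7.5(P − 30) = -530 + 7.5P.
398.5 - 3P = -530 + 7.5P gives buyer price Pb = 619/7; sellers receive Ps = 619/7 − 30 = 409/7.
New quantity: Q = 398.5 − 3(619/7) = 1865/14.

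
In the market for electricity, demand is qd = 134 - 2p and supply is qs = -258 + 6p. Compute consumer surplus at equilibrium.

Consumer surplus = 324

Equilibrium: 134 - 2p = -258 + 6p gives p* = 49, q* = 36.
Demand choke price (qd = 0): p = 67.
CS = ½(67 − 49)(36) = 324.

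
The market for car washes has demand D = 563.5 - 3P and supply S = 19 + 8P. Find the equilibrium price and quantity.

Set D = S: 563.5 - 3P = 19 + 8P.
544.5 = 11P, so P* = 49.5.
Q* = 563.5 − 3(49.5) = 415.

P* = 49.5, Q* = 415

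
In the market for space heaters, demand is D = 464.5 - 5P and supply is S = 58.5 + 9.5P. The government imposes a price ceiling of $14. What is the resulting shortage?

Equilibrium price would be P* = 28, so the ceiling at 14 binds.
At P = 14: D = 464.5 − 5(14) = 394.5, S = 58.5 + 9.5(14) = 191.5.
Shortage = 394.5 − 191.5 = 203.

Shortage = 203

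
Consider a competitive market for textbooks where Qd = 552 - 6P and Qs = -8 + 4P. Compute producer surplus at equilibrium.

Equilibrium: 552 - 6P = -8 + 4P gives P* = 56, Q* = 216.
Supply starts at P = 2 (where Qs = 0).
PS = ½(56 − 2)(216) = 5832.

Producer surplus = 5832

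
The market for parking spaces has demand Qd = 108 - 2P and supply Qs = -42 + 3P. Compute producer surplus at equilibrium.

Producer surplus = 384

Equilibrium: 108 - 2P = -42 + 3P gives P* = 30, Q* = 48.
Supply starts at P = 14 (where Qs = 0).
PS = ½(30 − 14)(48) = 384.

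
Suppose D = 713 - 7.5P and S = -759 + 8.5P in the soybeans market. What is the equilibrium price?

P* = 92

Set D = S: 713 - 7.5P = -759 + 8.5P.
1472 = 16P, so P* = 92.
Q* = 713 − 7.5(92) = 23.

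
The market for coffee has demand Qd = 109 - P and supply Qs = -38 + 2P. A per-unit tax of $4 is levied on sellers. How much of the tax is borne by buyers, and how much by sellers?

Pre-tax equilibrium: P* = 49, Q* = 60.
Tax on sellers shifts supply to Qs = -38 + 2(P − 4) = -46 + 2P.
109 - P = -46 + 2P gives buyer price Pb = 155/3; sellers receive Ps = 155/3 − 4 = 143/3.
New quantity: Q = 109 − 1(155/3) = 172/3.
Buyer burden = 155/3 − 49 = 8/3; seller burden = 49 − 143/3 = 4/3.

Buyers bear 8/3, sellers bear 4/3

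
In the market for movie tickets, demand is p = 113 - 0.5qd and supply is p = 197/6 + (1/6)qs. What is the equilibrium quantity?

Set the two price expressions equal: 113 - 0.5q = 197/6 + (1/6)q.
481/6 = (2/3)q, so q* = 120.25.
p* = 113 − (0.5)(120.25) = 52.875.

q* = 120.25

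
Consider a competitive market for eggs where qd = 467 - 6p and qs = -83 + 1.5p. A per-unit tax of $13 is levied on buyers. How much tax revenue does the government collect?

Pre-tax equilibrium: p* = 220/3, q* = 27.
Tax on buyers shifts demand to qd = 467 − 6(p + 13) = 389 - 6p.
389 - 6p = -83 + 1.5p gives seller price ps = 944/15; buyers pay pb = 944/15 + 13 = 1139/15.
New quantity: q = 467 − 6(1139/15) = 11.4.
Revenue = 13 × 11.4 = 148.2.

Tax revenue = 148.2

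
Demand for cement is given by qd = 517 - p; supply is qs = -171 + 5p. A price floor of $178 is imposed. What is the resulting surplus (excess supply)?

Equilibrium price would be p* = 344/3, so the floor at 178 binds.
At p = 178: qd = 339, qs = 719.
Surplus = 719 − 339 = 380.

Surplus = 380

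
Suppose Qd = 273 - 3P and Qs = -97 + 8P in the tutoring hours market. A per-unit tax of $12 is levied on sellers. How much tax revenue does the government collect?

Pre-tax equilibrium: P* = 370/11, Q* = 1893/11.
Tax on sellers shifts supply to Qs = -97 + 8(P − 12) = -193 + 8P.
273 - 3P = -193 + 8P gives buyer price Pb = 466/11; sellers receive Ps = 466/11 − 12 = 334/11.
New quantity: Q = 273 − 3(466/11) = 1605/11.
Revenue = 12 × 1605/11 = 19260/11.

Tax revenue = 19260/11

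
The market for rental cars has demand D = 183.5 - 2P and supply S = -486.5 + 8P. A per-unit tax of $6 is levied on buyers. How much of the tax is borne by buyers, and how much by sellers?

Pre-tax equilibrium: P* = 67, Q* = 49.5.
Tax on buyers shifts demand to D = 183.5 − 2(P + 6) = 171.5 - 2P.
171.5 - 2P = -486.5 + 8P gives seller price Ps = 65.8; buyers pay Pb = 65.8 + 6 = 71.8.
New quantity: Q = 183.5 − 2(71.8) = 39.9.
Buyer burden = 71.8 − 67 = 4.8; seller burden = 67 − 65.8 = 1.2.

Buyers bear $4.8, sellers bear $1.2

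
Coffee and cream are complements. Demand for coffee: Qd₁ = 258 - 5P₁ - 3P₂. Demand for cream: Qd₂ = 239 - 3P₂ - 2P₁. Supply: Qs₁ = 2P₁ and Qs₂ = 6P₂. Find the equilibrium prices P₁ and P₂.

Market 1: 258 - 5P₁ - 3P₂ = 2P₁ → 7P₁ + 3P₂ = 258.
Market 2: 9P₂ + 2P₁ = 239.
Eliminating P₂: 9×(1) − 3×(2) gives 57P₁ = 1605, so P₁ = 535/19.
Back-substitute into (2): P₂ = (239 − 2×535/19) / 9 = 1157/57.

P₁ = 535/19, P₂ = 1157/57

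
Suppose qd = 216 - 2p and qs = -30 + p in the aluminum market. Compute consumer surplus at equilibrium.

Equilibrium: 216 - 2p = -30 + p gives p* = 82, q* = 52.
Demand choke price (qd = 0): p = 108.
CS = ½(108 − 82)(52) = 676.

Consumer surplus = 676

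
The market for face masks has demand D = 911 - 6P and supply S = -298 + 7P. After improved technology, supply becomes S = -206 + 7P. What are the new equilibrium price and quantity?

P' = 1117/13, Q' = 5141/13

Original equilibrium: P* = 93, Q* = 353.
New equilibrium: 911 - 6P = -206 + 7P, so 1117 = 13P and P' = 1117/13; Q' = 911 − 6(1117/13) = 5141/13.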